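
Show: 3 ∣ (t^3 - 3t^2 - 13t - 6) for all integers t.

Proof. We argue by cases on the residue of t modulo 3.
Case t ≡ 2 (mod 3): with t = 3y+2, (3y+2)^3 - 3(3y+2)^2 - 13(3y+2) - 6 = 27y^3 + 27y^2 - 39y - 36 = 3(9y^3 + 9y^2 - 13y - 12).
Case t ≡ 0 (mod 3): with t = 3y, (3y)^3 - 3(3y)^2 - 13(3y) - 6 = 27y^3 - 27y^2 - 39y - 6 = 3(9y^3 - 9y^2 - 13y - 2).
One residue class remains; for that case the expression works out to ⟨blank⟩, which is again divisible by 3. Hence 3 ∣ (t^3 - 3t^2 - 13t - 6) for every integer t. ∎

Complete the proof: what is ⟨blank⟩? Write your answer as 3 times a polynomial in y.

3(9y^3 - 16y - 7)

Only t ≡ 1 (mod 3) is unaccounted for. Put t = 3y+1:
(3y+1)^3 - 3(3y+1)^2 - 13(3y+1) - 6 expands to 27y^3 - 48y - 21,
and factoring out 3 leaves 3(9y^3 - 16y - 7).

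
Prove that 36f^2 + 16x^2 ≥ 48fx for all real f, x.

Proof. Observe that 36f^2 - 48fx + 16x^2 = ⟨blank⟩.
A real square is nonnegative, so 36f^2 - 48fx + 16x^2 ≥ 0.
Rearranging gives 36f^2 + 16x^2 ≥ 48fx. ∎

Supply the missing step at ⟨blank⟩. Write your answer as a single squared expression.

(6f - 4x)^2

36f^2 - 48fx + 16x^2 is a perfect-square trinomial: the outer terms are (6f)^2 and (4x)^2, and the cross term is -2·6f·4x.
So 36f^2 - 48fx + 16x^2 = (6f - 4x)^2 ≥ 0.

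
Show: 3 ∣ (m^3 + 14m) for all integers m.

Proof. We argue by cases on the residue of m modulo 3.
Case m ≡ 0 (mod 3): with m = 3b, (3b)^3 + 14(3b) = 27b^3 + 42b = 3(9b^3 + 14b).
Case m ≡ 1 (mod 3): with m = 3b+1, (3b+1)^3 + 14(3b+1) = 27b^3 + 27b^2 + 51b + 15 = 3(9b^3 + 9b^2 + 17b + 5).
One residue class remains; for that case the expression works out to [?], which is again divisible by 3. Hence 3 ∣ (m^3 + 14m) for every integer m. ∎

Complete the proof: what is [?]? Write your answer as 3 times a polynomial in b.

3(9b^3 + 18b^2 + 26b + 12)

The residues treated are {0, 1}, so the missing case is m ≡ 2 (mod 3); write m = 3b+2.
Then (3b+2)^3 + 14(3b+2) = 27b^3 + 54b^2 + 78b + 36 = 3(9b^3 + 18b^2 + 26b + 12).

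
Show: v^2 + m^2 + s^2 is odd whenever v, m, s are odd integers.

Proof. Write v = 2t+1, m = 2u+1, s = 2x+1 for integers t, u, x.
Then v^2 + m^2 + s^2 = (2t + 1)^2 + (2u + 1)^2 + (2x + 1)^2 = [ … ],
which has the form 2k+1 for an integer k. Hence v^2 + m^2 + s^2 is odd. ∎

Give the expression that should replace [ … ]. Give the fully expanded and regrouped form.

(2t + 1)^2 + (2u + 1)^2 + (2x + 1)^2 = 4t^2 + 4t + 4u^2 + 4u + 4x^2 + 4x + 3
= 2(2t^2 + 2t + 2u^2 + 2u + 2x^2 + 2x + 1) + 1.
Since 2t^2 + 2t + 2u^2 + 2u + 2x^2 + 2x + 1 is an integer, the sum of squares is of the form 2k+1 for an integer k.

2(2t^2 + 2t + 2u^2 + 2u + 2x^2 + 2x + 1) + 1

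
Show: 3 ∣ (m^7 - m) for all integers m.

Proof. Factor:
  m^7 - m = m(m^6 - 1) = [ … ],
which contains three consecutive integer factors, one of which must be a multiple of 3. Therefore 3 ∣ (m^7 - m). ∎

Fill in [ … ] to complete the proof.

(m - 1)m(m + 1)(m^4 + m^2 + 1)

m^6 - 1 = (m^2 - 1)(m^4 + m^2 + 1), and m^2 - 1 = (m-1)(m+1).
So m(m^6 - 1) = (m - 1)m(m + 1)(m^4 + m^2 + 1).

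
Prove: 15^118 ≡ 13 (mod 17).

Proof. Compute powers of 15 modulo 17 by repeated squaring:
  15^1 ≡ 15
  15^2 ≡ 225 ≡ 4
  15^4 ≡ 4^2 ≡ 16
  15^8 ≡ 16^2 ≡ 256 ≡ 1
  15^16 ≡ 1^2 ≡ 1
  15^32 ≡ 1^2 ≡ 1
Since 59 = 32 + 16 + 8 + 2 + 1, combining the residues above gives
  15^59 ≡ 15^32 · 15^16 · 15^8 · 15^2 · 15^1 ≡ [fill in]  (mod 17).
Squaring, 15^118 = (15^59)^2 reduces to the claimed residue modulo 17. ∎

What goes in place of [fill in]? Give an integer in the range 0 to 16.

Multiply the listed residues: 1 · 1 · 1 · 4 · 15 = 1 → 1 → 4 → 60.
Reducing modulo 17: 60 = 3·17 + 9, so 15^59 ≡ 9.

9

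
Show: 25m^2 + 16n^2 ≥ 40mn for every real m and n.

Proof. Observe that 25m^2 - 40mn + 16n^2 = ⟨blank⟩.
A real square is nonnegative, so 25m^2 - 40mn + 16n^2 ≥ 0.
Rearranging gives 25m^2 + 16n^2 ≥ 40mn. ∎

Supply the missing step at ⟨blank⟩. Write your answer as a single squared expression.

(5m - 4n)^2

25m^2 - 40mn + 16n^2 is a perfect-square trinomial: the outer terms are (5m)^2 and (4n)^2, and the cross term is -2·5m·4n.
So 25m^2 - 40mn + 16n^2 = (5m - 4n)^2 ≥ 0.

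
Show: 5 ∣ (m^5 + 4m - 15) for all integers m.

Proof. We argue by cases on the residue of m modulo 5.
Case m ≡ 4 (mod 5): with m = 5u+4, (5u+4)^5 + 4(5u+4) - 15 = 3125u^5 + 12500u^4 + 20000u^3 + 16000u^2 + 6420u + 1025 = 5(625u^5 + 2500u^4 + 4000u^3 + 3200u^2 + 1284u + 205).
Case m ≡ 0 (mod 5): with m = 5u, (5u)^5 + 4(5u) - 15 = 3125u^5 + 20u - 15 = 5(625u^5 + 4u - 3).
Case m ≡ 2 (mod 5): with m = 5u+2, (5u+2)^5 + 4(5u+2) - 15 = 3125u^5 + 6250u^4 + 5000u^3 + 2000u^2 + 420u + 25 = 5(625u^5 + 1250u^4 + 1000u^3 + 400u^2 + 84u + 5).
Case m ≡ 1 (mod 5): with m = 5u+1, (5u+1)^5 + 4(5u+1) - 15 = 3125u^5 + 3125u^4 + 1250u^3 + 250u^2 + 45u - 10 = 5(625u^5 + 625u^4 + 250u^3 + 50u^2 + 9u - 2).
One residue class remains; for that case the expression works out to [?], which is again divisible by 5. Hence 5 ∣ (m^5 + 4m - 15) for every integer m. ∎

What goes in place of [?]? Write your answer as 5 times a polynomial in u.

The residues treated are {4, 0, 2, 1}, so the missing case is m ≡ 3 (mod 5); write m = 5u+3.
Then (5u+3)^5 + 4(5u+3) - 15 = 3125u^5 + 9375u^4 + 11250u^3 + 6750u^2 + 2045u + 240 = 5(625u^5 + 1875u^4 + 2250u^3 + 1350u^2 + 409u + 48).

5(625u^5 + 1875u^4 + 2250u^3 + 1350u^2 + 409u + 48)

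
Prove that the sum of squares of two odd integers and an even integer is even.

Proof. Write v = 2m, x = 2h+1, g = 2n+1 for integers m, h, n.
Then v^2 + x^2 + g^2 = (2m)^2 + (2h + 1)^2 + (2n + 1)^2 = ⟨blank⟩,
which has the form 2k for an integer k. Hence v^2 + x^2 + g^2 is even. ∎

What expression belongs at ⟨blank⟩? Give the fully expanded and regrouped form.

Expanding: (2m)^2 + (2h + 1)^2 + (2n + 1)^2 = 4h^2 + 4h + 4m^2 + 4n^2 + 4n + 2.
Every term is even; pulling out the factor of 2 gives 2(2h^2 + 2h + 2m^2 + 2n^2 + 2n + 1).

2(2h^2 + 2h + 2m^2 + 2n^2 + 2n + 1)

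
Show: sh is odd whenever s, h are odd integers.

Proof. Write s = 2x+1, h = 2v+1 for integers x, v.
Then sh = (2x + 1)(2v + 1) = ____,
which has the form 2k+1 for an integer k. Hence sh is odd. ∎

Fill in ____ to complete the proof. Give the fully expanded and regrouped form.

2(2vx + v + x) + 1

(2x + 1)(2v + 1) = 4vx + 2v + 2x + 1
= 2(2vx + v + x) + 1.
Since 2vx + v + x is an integer, the product is of the form 2k+1 for an integer k.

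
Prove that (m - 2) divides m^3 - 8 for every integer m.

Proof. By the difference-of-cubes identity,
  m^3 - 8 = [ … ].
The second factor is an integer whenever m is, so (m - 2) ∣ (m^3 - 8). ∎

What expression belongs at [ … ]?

(m - 2)(m^2 + 2m + 4)

a^3 - b^3 = (a - b)(a^2 + ab + b^2). With a = m, b = 2:
m^3 - 8 = (m - 2)(m^2 + 2m + 4).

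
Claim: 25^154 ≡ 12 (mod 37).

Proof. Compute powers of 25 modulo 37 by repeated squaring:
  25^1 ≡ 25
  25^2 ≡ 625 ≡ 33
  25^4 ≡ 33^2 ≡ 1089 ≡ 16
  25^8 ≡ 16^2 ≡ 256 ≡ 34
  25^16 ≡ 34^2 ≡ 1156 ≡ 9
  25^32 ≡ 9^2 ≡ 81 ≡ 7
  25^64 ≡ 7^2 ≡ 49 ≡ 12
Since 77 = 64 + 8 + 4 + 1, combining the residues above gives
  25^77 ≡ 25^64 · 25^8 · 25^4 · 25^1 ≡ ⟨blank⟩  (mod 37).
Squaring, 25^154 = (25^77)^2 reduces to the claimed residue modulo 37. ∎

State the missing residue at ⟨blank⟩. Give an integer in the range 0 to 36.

30

25^64 · 25^8 · 25^4 · 25^1 ≡ 12 · 34 · 16 · 25 = 163200.
163200 mod 37 = 30, so 25^77 ≡ 30 (mod 37).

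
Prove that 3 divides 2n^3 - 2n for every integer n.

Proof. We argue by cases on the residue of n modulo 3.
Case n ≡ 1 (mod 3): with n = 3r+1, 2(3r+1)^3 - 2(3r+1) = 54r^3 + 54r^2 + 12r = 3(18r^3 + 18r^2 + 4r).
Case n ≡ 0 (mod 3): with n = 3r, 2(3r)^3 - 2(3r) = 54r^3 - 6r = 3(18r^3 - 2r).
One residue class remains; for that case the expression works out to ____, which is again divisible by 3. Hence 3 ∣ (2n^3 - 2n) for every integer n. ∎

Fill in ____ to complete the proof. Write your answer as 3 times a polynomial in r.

Only n ≡ 2 (mod 3) is unaccounted for. Put n = 3r+2:
2(3r+2)^3 - 2(3r+2) expands to 54r^3 + 108r^2 + 66r + 12,
and factoring out 3 leaves 3(18r^3 + 36r^2 + 22r + 4).

3(18r^3 + 36r^2 + 22r + 4)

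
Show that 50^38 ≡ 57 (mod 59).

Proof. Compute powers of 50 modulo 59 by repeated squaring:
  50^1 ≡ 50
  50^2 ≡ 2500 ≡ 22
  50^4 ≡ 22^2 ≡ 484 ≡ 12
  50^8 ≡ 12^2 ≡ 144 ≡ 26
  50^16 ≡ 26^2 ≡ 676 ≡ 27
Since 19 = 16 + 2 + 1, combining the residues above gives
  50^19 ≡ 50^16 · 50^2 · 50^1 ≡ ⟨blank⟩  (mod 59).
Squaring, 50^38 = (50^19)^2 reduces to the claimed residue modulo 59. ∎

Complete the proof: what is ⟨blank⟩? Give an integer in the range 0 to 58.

23

50^16 · 50^2 · 50^1 ≡ 27 · 22 · 50 = 29700.
29700 mod 59 = 23, so 50^19 ≡ 23 (mod 59).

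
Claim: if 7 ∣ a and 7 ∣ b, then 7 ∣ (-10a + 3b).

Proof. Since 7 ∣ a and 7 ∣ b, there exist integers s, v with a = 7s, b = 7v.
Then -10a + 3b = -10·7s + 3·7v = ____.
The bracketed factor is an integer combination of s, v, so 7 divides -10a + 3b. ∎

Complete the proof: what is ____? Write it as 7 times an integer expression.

7(-10s + 3v)

Each term has a factor of 7: -10·7s + 3·7v = 7·(-10s + 3v).
Since -10s + 3v is an integer, 7 ∣ (-10a + 3b).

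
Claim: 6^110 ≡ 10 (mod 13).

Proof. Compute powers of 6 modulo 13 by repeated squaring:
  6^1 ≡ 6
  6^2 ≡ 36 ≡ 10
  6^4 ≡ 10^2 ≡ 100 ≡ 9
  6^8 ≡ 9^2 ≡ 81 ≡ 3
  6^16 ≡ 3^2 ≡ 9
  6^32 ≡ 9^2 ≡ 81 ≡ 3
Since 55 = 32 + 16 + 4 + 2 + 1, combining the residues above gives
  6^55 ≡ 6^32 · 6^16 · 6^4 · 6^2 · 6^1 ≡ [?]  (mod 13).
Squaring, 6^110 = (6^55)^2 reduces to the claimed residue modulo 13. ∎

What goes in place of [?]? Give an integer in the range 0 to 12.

6^32 · 6^16 · 6^4 · 6^2 · 6^1 ≡ 3 · 9 · 9 · 10 · 6 = 14580.
14580 mod 13 = 7, so 6^55 ≡ 7 (mod 13).

7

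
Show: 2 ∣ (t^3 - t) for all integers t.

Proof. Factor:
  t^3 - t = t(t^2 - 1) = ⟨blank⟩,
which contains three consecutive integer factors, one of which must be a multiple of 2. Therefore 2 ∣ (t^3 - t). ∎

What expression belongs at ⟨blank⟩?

t(t^2 - 1) = t(t - 1)(t + 1) = (t - 1)t(t + 1).
These three factors are consecutive integers, so their product is divisible by 2.

(t - 1)t(t + 1)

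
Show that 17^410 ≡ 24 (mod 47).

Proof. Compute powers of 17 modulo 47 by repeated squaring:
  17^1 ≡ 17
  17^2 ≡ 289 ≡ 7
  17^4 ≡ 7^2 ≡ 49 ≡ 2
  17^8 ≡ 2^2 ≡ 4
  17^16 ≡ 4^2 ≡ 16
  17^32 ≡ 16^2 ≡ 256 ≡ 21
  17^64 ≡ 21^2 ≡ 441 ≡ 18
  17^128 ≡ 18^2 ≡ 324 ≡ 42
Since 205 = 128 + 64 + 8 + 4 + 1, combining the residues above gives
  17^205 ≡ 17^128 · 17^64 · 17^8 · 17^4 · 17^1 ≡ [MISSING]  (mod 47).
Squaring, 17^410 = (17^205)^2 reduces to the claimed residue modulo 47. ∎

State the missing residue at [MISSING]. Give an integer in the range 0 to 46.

Multiply the listed residues: 42 · 18 · 4 · 2 · 17 = 756 → 3024 → 6048 → 102816.
Reducing modulo 47: 102816 = 2187·47 + 27, so 17^205 ≡ 27.

27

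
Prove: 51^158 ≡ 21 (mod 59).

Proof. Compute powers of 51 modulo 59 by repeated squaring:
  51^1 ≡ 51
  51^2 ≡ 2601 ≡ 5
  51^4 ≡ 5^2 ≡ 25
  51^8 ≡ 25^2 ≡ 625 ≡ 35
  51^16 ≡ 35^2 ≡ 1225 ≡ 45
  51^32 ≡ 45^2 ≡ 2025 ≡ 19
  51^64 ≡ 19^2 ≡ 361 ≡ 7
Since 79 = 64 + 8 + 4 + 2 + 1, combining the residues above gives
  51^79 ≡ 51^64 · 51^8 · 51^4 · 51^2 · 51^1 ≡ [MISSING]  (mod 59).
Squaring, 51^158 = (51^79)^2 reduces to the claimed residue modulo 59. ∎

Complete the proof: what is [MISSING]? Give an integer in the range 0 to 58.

Multiply the listed residues: 7 · 35 · 25 · 5 · 51 = 245 → 6125 → 30625 → 1561875.
Reducing modulo 59: 1561875 = 26472·59 + 27, so 51^79 ≡ 27.

27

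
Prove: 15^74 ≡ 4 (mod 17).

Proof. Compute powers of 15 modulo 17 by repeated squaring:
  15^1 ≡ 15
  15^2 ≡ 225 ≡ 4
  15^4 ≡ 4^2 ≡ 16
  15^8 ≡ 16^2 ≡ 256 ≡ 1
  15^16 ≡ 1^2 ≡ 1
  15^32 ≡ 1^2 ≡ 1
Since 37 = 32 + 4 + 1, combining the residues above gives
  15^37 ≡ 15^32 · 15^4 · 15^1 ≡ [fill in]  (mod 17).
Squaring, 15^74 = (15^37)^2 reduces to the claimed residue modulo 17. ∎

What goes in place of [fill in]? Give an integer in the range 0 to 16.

Multiply the listed residues: 1 · 16 · 15 = 16 → 240.
Reducing modulo 17: 240 = 14·17 + 2, so 15^37 ≡ 2.

2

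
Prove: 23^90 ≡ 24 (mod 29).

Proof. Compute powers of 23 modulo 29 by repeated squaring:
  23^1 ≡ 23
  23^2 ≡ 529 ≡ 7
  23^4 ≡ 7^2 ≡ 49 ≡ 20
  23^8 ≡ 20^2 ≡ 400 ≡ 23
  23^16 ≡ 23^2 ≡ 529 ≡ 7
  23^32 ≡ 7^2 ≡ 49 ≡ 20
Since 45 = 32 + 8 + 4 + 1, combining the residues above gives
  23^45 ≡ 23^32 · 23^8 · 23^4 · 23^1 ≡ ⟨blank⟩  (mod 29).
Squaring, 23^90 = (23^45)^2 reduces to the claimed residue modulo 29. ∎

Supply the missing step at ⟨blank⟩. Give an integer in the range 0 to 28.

16

Multiply the listed residues: 20 · 23 · 20 · 23 = 460 → 9200 → 211600.
Reducing modulo 29: 211600 = 7296·29 + 16, so 23^45 ≡ 16.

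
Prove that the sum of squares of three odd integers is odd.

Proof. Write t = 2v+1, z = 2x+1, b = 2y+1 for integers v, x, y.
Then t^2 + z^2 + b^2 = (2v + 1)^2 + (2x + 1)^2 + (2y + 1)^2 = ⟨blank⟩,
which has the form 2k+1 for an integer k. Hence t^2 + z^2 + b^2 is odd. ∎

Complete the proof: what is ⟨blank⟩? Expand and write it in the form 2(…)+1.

Expanding: (2v + 1)^2 + (2x + 1)^2 + (2y + 1)^2 = 4v^2 + 4v + 4x^2 + 4x + 4y^2 + 4y + 3.
Every term except the constant is even, so this is 2(2v^2 + 2v + 2x^2 + 2x + 2y^2 + 2y + 1) + 1,
and 2v^2 + 2v + 2x^2 + 2x + 2y^2 + 2y + 1 ∈ ℤ gives the required form.

2(2v^2 + 2v + 2x^2 + 2x + 2y^2 + 2y + 1) + 1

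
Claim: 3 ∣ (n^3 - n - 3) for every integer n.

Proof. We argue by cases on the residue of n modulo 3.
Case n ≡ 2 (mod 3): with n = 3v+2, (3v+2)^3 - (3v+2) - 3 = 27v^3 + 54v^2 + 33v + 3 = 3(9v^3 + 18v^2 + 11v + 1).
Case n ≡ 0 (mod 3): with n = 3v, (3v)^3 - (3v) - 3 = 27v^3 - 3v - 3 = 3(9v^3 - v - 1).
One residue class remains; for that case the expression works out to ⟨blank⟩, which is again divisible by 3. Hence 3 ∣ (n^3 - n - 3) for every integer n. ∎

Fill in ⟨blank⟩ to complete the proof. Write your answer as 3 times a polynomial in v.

Only n ≡ 1 (mod 3) is unaccounted for. Put n = 3v+1:
(3v+1)^3 - (3v+1) - 3 expands to 27v^3 + 27v^2 + 6v - 3,
and factoring out 3 leaves 3(9v^3 + 9v^2 + 2v - 1).

3(9v^3 + 9v^2 + 2v - 1)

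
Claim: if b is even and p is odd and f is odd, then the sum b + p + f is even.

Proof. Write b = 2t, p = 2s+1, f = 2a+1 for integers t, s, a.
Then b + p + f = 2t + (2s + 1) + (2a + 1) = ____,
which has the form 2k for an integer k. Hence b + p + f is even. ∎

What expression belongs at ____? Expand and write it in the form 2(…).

2t + (2s + 1) + (2a + 1) = 2a + 2s + 2t + 2
= 2(a + s + t + 1).
Since a + s + t + 1 is an integer, the sum is of the form 2k for an integer k.

2(a + s + t + 1)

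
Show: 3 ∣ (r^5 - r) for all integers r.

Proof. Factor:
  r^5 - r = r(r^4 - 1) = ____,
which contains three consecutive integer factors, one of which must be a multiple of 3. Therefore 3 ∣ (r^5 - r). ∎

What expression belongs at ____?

(r - 1)r(r + 1)(r^2 + 1)

r^4 - 1 = (r^2 - 1)(r^2 + 1), and r^2 - 1 = (r-1)(r+1).
So r(r^4 - 1) = (r - 1)r(r + 1)(r^2 + 1).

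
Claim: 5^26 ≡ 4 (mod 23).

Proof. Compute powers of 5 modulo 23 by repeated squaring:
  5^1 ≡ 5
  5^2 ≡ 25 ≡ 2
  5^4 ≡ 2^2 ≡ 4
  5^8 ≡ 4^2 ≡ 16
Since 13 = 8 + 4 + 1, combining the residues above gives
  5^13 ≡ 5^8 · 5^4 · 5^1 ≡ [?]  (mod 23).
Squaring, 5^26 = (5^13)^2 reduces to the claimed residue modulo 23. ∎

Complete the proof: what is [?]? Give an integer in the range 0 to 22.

21

5^8 · 5^4 · 5^1 ≡ 16 · 4 · 5 = 320.
320 mod 23 = 21, so 5^13 ≡ 21 (mod 23).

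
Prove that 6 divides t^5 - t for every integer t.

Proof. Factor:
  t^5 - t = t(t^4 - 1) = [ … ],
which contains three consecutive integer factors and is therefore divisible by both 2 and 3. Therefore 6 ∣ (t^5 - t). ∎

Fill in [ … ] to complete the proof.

t^4 - 1 = (t^2 - 1)(t^2 + 1), and t^2 - 1 = (t-1)(t+1).
So t(t^4 - 1) = (t - 1)t(t + 1)(t^2 + 1).

(t - 1)t(t + 1)(t^2 + 1)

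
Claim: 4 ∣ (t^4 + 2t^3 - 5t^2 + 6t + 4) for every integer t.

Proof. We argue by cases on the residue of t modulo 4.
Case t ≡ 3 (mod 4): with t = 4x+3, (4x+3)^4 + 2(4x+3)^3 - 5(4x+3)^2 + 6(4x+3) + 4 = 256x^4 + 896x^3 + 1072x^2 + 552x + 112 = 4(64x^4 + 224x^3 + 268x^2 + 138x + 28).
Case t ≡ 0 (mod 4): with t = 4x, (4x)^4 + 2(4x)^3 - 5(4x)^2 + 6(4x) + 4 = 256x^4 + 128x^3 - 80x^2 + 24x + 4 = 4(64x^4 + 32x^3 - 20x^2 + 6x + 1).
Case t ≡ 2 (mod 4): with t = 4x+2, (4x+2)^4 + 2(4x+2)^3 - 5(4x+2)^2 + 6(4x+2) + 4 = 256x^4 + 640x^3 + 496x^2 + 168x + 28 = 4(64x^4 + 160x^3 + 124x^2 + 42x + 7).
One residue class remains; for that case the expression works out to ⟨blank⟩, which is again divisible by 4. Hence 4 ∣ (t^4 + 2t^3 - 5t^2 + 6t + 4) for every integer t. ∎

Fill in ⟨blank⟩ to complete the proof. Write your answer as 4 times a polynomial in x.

Only t ≡ 1 (mod 4) is unaccounted for. Put t = 4x+1:
(4x+1)^4 + 2(4x+1)^3 - 5(4x+1)^2 + 6(4x+1) + 4 expands to 256x^4 + 384x^3 + 112x^2 + 24x + 8,
and factoring out 4 leaves 4(64x^4 + 96x^3 + 28x^2 + 6x + 2).

4(64x^4 + 96x^3 + 28x^2 + 6x + 2)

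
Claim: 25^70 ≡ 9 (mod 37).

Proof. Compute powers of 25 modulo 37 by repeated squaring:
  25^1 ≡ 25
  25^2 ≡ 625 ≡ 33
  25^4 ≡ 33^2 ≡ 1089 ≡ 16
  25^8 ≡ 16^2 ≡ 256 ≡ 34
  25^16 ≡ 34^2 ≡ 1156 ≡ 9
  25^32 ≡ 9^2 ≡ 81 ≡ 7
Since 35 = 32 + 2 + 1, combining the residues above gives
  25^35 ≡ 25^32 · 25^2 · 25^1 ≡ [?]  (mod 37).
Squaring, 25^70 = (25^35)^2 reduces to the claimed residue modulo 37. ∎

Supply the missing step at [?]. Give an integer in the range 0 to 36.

25^32 · 25^2 · 25^1 ≡ 7 · 33 · 25 = 5775.
5775 mod 37 = 3, so 25^35 ≡ 3 (mod 37).

3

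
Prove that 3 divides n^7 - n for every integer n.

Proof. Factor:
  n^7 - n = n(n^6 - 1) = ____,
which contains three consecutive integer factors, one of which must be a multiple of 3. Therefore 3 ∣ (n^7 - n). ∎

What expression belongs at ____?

n^6 - 1 = (n^2 - 1)(n^4 + n^2 + 1), and n^2 - 1 = (n-1)(n+1).
So n(n^6 - 1) = (n - 1)n(n + 1)(n^4 + n^2 + 1).

(n - 1)n(n + 1)(n^4 + n^2 + 1)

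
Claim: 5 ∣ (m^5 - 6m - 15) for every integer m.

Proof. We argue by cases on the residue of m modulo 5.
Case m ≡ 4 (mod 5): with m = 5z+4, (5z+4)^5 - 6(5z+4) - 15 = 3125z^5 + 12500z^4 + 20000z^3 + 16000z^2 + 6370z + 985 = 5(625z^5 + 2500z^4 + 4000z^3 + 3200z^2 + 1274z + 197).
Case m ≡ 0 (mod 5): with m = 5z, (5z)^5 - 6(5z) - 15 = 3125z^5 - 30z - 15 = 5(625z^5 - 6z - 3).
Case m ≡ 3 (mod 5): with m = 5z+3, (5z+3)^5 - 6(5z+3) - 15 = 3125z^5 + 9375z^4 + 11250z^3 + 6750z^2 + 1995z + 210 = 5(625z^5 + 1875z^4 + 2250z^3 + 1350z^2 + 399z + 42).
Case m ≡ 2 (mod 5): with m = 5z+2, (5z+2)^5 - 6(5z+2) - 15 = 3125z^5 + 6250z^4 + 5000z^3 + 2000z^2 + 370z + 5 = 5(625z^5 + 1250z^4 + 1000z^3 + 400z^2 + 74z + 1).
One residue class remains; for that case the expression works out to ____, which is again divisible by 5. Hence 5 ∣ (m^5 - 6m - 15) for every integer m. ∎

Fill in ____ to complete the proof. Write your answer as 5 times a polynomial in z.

5(625z^5 + 625z^4 + 250z^3 + 50z^2 - z - 4)

The residues treated are {4, 0, 3, 2}, so the missing case is m ≡ 1 (mod 5); write m = 5z+1.
Then (5z+1)^5 - 6(5z+1) - 15 = 3125z^5 + 3125z^4 + 1250z^3 + 250z^2 - 5z - 20 = 5(625z^5 + 625z^4 + 250z^3 + 50z^2 - z - 4).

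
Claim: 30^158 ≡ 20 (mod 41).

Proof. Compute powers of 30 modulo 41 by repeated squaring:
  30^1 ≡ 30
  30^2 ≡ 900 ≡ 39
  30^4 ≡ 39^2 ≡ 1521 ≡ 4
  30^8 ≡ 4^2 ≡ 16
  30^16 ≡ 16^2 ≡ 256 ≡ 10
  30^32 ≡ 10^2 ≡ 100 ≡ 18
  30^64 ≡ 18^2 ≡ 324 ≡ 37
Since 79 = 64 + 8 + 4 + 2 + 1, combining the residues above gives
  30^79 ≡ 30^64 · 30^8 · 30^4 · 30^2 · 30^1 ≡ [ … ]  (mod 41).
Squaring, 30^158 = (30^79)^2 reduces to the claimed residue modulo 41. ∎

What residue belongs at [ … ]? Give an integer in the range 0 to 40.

26

Multiply the listed residues: 37 · 16 · 4 · 39 · 30 = 592 → 2368 → 92352 → 2770560.
Reducing modulo 41: 2770560 = 67574·41 + 26, so 30^79 ≡ 26.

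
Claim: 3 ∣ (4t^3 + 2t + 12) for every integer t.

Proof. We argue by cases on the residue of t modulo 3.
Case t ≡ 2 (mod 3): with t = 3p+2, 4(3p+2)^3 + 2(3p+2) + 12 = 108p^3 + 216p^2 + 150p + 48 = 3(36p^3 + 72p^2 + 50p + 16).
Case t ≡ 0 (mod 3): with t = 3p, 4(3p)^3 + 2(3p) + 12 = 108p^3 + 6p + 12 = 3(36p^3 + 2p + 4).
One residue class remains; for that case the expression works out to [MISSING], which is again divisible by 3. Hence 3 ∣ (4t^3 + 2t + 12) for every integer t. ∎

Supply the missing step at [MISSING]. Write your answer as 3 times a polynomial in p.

3(36p^3 + 36p^2 + 14p + 6)

The residues treated are {2, 0}, so the missing case is t ≡ 1 (mod 3); write t = 3p+1.
Then 4(3p+1)^3 + 2(3p+1) + 12 = 108p^3 + 108p^2 + 42p + 18 = 3(36p^3 + 36p^2 + 14p + 6).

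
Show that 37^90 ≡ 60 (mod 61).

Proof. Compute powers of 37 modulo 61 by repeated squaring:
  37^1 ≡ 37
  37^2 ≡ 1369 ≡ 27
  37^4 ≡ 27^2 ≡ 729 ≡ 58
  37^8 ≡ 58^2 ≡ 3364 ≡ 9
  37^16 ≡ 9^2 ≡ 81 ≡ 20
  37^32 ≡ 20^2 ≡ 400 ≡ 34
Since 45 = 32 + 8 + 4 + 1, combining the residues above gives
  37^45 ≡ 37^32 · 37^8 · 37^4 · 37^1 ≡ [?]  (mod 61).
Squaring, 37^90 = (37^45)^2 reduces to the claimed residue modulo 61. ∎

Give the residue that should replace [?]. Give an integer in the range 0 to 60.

11

37^32 · 37^8 · 37^4 · 37^1 ≡ 34 · 9 · 58 · 37 = 656676.
656676 mod 61 = 11, so 37^45 ≡ 11 (mod 61).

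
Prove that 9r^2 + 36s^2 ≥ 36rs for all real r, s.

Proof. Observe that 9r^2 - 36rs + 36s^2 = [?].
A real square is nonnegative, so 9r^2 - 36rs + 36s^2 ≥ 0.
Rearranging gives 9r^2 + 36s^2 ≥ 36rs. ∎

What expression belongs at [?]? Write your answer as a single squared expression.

(3r - 6s)^2

The leading and trailing coefficients are 3^2 and 6^2, and 36 = 2·3·6, so the trinomial is (3r - 6s)^2.
Hence 9r^2 - 36rs + 36s^2 ≥ 0.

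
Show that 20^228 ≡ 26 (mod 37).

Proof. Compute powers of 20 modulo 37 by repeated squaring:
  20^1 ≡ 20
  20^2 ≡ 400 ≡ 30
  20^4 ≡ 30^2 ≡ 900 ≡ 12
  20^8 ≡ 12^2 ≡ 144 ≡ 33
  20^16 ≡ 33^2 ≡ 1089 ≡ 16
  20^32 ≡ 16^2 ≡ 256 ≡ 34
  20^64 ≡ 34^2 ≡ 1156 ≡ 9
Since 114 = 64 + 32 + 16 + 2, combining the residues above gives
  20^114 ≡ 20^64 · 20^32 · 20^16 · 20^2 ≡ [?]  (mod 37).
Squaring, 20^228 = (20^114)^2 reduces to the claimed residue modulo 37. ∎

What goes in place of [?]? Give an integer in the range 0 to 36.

27

20^64 · 20^32 · 20^16 · 20^2 ≡ 9 · 34 · 16 · 30 = 146880.
146880 mod 37 = 27, so 20^114 ≡ 27 (mod 37).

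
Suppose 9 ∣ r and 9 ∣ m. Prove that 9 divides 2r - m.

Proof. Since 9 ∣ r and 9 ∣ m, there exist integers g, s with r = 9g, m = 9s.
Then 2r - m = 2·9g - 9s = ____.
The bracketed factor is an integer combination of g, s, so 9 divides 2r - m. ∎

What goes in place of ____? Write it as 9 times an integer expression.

Pull the common 9 out of every term: 2·9g - 9s = 9(2g - s).
2g - s is an integer, which exhibits the divisibility.

9(2g - s)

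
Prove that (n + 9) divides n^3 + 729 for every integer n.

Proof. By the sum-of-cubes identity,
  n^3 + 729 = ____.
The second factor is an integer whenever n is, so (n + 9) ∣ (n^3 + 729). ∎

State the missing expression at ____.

(n + 9)(n^2 - 9n + 81)

a^3 + b^3 = (a + b)(a^2 - ab + b^2). With a = n, b = 9:
n^3 + 729 = (n + 9)(n^2 - 9n + 81).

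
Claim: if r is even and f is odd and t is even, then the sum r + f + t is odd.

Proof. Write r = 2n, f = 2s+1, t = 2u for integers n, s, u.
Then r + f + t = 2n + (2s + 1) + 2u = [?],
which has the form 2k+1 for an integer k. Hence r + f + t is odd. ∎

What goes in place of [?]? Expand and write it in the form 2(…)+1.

2(n + s + u) + 1

2n + (2s + 1) + 2u = 2n + 2s + 2u + 1
= 2(n + s + u) + 1.
Since n + s + u is an integer, the sum is of the form 2k+1 for an integer k.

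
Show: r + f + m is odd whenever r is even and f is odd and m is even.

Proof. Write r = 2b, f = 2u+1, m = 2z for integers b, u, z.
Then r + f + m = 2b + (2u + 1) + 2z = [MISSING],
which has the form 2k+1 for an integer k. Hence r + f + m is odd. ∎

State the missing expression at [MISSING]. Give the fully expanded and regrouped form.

2(b + u + z) + 1

Expanding: 2b + (2u + 1) + 2z = 2b + 2u + 2z + 1.
Every term except the constant is even, so this is 2(b + u + z) + 1,
and b + u + z ∈ ℤ gives the required form.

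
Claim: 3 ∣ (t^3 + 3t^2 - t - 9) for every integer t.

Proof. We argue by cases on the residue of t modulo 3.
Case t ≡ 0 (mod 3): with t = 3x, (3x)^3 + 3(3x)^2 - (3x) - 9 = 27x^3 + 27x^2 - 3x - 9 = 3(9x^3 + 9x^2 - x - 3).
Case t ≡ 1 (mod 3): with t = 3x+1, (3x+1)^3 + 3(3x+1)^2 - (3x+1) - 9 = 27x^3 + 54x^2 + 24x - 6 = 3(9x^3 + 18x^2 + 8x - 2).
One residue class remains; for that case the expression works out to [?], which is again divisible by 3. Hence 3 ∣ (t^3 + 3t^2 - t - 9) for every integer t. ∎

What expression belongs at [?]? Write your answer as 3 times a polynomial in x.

3(9x^3 + 27x^2 + 23x + 3)

The residues treated are {0, 1}, so the missing case is t ≡ 2 (mod 3); write t = 3x+2.
Then (3x+2)^3 + 3(3x+2)^2 - (3x+2) - 9 = 27x^3 + 81x^2 + 69x + 9 = 3(9x^3 + 27x^2 + 23x + 3).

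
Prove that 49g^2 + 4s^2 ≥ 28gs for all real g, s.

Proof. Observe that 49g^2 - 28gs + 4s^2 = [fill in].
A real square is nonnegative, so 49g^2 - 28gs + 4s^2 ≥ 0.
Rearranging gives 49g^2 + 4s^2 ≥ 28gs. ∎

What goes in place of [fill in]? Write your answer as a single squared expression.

(7g - 2s)^2

49g^2 - 28gs + 4s^2 is a perfect-square trinomial: the outer terms are (7g)^2 and (2s)^2, and the cross term is -2·7g·2s.
So 49g^2 - 28gs + 4s^2 = (7g - 2s)^2 ≥ 0.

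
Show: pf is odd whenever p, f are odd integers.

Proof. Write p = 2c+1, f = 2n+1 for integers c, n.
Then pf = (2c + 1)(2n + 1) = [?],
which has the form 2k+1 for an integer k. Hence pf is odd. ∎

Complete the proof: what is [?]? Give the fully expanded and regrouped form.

2(2cn + c + n) + 1

Expanding: (2c + 1)(2n + 1) = 4cn + 2c + 2n + 1.
Every term except the constant is even, so this is 2(2cn + c + n) + 1,
and 2cn + c + n ∈ ℤ gives the required form.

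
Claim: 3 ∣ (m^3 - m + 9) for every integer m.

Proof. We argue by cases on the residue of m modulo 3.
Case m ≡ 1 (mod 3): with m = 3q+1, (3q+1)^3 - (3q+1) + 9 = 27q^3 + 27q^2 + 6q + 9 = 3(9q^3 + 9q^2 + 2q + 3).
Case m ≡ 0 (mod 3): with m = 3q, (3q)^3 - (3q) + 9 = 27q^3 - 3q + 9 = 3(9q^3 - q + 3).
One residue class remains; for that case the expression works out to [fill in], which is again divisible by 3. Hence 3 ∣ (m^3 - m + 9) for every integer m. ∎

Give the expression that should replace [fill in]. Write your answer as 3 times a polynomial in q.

3(9q^3 + 18q^2 + 11q + 5)

The residues treated are {1, 0}, so the missing case is m ≡ 2 (mod 3); write m = 3q+2.
Then (3q+2)^3 - (3q+2) + 9 = 27q^3 + 54q^2 + 33q + 15 = 3(9q^3 + 18q^2 + 11q + 5).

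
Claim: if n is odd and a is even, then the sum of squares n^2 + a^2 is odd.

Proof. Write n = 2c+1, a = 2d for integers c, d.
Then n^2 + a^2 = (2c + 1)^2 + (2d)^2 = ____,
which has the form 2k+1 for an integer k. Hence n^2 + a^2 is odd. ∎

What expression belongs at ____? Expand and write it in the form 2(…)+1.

2(2c^2 + 2c + 2d^2) + 1

(2c + 1)^2 + (2d)^2 = 4c^2 + 4c + 4d^2 + 1
= 2(2c^2 + 2c + 2d^2) + 1.
Since 2c^2 + 2c + 2d^2 is an integer, the sum of squares is of the form 2k+1 for an integer k.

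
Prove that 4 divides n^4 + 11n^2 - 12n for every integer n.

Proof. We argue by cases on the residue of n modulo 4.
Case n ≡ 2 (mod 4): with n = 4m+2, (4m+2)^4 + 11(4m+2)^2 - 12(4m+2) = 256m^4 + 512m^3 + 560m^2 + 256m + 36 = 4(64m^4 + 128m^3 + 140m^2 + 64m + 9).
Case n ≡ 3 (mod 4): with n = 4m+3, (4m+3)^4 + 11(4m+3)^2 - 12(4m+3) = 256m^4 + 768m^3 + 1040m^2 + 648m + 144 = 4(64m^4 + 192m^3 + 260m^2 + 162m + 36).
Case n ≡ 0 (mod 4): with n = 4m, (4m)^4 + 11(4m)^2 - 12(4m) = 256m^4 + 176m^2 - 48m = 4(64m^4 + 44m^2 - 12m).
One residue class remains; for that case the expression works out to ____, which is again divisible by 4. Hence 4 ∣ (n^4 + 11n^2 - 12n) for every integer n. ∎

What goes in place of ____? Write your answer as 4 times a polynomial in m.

4(64m^4 + 64m^3 + 68m^2 + 14m)

The residues treated are {2, 3, 0}, so the missing case is n ≡ 1 (mod 4); write n = 4m+1.
Then (4m+1)^4 + 11(4m+1)^2 - 12(4m+1) = 256m^4 + 256m^3 + 272m^2 + 56m = 4(64m^4 + 64m^3 + 68m^2 + 14m).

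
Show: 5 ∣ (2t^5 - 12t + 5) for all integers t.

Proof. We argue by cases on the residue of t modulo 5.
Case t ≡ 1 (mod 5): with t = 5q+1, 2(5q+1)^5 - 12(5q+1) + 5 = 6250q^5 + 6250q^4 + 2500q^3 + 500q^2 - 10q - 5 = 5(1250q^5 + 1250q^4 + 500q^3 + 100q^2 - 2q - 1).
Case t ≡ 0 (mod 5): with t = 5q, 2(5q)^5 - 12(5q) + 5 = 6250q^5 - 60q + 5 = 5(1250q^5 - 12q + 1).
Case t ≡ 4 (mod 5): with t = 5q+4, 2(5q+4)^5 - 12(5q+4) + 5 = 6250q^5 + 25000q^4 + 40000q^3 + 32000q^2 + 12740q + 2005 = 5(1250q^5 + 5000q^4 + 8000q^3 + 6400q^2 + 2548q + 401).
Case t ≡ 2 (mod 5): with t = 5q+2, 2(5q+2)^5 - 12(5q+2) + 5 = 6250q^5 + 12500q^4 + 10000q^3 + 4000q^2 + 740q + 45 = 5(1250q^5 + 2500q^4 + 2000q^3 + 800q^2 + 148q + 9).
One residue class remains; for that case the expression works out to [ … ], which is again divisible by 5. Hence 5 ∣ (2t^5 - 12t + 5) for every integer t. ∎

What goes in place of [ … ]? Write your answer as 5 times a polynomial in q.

Only t ≡ 3 (mod 5) is unaccounted for. Put t = 5q+3:
2(5q+3)^5 - 12(5q+3) + 5 expands to 6250q^5 + 18750q^4 + 22500q^3 + 13500q^2 + 3990q + 455,
and factoring out 5 leaves 5(1250q^5 + 3750q^4 + 4500q^3 + 2700q^2 + 798q + 91).

5(1250q^5 + 3750q^4 + 4500q^3 + 2700q^2 + 798q + 91)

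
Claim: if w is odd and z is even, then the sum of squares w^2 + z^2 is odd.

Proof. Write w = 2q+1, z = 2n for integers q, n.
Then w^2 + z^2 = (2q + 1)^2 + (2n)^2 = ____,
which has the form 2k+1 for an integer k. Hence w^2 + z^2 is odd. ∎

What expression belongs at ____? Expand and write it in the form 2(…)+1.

2(2n^2 + 2q^2 + 2q) + 1

Expanding: (2q + 1)^2 + (2n)^2 = 4n^2 + 4q^2 + 4q + 1.
Every term except the constant is even, so this is 2(2n^2 + 2q^2 + 2q) + 1,
and 2n^2 + 2q^2 + 2q ∈ ℤ gives the required form.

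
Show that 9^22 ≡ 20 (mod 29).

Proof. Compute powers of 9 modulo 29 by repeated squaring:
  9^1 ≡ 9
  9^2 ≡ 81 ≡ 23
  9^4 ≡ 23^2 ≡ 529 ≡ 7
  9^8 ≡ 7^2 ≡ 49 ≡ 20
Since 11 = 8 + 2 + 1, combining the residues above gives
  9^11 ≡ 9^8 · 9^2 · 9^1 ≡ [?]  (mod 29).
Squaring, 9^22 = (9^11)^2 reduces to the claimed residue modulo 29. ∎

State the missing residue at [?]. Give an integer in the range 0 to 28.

9^8 · 9^2 · 9^1 ≡ 20 · 23 · 9 = 4140.
4140 mod 29 = 22, so 9^11 ≡ 22 (mod 29).

22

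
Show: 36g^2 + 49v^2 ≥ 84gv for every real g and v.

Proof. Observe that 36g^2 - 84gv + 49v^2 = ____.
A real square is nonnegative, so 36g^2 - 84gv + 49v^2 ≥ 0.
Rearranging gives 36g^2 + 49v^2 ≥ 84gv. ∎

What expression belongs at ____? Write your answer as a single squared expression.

36g^2 - 84gv + 49v^2 is a perfect-square trinomial: the outer terms are (6g)^2 and (7v)^2, and the cross term is -2·6g·7v.
So 36g^2 - 84gv + 49v^2 = (6g - 7v)^2 ≥ 0.

(6g - 7v)^2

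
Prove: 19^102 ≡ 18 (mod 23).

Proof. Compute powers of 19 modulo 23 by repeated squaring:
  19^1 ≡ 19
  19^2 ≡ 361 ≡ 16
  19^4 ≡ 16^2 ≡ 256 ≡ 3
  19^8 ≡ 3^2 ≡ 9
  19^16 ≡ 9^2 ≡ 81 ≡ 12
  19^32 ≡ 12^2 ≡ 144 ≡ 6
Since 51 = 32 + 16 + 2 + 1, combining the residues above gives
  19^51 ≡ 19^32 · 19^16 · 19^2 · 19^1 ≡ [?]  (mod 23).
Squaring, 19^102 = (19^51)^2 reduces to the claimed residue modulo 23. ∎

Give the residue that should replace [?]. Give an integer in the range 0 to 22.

15

19^32 · 19^16 · 19^2 · 19^1 ≡ 6 · 12 · 16 · 19 = 21888.
21888 mod 23 = 15, so 19^51 ≡ 15 (mod 23).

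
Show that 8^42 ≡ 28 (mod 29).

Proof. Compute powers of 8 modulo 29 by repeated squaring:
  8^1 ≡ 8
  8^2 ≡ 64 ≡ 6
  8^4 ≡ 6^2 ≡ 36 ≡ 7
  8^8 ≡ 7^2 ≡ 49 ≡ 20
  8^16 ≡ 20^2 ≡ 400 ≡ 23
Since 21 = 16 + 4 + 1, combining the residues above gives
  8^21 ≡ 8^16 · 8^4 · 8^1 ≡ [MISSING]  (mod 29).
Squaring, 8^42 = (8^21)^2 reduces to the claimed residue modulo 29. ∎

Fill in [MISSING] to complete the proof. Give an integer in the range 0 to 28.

Multiply the listed residues: 23 · 7 · 8 = 161 → 1288.
Reducing modulo 29: 1288 = 44·29 + 12, so 8^21 ≡ 12.

12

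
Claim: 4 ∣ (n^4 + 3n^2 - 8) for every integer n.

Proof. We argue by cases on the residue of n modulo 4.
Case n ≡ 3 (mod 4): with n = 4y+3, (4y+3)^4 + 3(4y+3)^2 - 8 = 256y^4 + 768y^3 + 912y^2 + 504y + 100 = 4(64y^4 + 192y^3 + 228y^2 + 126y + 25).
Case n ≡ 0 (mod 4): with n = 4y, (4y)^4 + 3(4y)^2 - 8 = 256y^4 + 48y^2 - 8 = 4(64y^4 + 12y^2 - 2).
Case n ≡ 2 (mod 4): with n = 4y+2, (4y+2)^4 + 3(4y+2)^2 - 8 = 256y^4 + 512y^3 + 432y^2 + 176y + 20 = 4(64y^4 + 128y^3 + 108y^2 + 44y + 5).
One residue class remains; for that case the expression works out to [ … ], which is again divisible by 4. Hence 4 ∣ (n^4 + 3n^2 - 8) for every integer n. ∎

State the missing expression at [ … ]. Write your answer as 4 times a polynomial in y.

Only n ≡ 1 (mod 4) is unaccounted for. Put n = 4y+1:
(4y+1)^4 + 3(4y+1)^2 - 8 expands to 256y^4 + 256y^3 + 144y^2 + 40y - 4,
and factoring out 4 leaves 4(64y^4 + 64y^3 + 36y^2 + 10y - 1).

4(64y^4 + 64y^3 + 36y^2 + 10y - 1)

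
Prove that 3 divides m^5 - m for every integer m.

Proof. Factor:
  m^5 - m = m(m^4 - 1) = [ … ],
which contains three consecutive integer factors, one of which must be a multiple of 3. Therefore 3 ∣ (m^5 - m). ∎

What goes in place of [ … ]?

m^4 - 1 = (m^2 - 1)(m^2 + 1), and m^2 - 1 = (m-1)(m+1).
So m(m^4 - 1) = (m - 1)m(m + 1)(m^2 + 1).

(m - 1)m(m + 1)(m^2 + 1)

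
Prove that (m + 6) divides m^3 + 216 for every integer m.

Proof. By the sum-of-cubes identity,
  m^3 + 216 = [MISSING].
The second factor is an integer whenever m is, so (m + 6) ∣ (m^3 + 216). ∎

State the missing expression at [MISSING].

Polynomial division of m^3 + 216 by m + 6 leaves remainder 0 and quotient m^2 - 6m + 36.
Hence m^3 + 216 = (m + 6)(m^2 - 6m + 36).

(m + 6)(m^2 - 6m + 36)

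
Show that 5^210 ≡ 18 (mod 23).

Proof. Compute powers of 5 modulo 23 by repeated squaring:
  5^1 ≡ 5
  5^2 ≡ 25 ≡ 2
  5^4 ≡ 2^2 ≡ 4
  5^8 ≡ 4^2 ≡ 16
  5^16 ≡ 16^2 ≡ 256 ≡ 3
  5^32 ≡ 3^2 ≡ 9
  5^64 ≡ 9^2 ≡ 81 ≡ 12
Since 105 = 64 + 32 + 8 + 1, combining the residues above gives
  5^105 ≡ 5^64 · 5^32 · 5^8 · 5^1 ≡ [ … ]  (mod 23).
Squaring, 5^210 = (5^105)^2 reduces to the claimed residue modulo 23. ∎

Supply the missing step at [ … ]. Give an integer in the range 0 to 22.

15

5^64 · 5^32 · 5^8 · 5^1 ≡ 12 · 9 · 16 · 5 = 8640.
8640 mod 23 = 15, so 5^105 ≡ 15 (mod 23).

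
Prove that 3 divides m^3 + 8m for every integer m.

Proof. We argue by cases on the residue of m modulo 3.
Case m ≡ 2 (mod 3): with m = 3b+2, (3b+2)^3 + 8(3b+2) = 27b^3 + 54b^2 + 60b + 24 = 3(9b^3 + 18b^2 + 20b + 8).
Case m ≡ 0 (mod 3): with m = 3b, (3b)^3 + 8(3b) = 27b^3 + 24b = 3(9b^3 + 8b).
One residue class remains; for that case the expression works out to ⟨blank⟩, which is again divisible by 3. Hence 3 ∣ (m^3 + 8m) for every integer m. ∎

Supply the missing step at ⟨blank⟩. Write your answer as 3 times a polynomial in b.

3(9b^3 + 9b^2 + 11b + 3)

Only m ≡ 1 (mod 3) is unaccounted for. Put m = 3b+1:
(3b+1)^3 + 8(3b+1) expands to 27b^3 + 27b^2 + 33b + 9,
and factoring out 3 leaves 3(9b^3 + 9b^2 + 11b + 3).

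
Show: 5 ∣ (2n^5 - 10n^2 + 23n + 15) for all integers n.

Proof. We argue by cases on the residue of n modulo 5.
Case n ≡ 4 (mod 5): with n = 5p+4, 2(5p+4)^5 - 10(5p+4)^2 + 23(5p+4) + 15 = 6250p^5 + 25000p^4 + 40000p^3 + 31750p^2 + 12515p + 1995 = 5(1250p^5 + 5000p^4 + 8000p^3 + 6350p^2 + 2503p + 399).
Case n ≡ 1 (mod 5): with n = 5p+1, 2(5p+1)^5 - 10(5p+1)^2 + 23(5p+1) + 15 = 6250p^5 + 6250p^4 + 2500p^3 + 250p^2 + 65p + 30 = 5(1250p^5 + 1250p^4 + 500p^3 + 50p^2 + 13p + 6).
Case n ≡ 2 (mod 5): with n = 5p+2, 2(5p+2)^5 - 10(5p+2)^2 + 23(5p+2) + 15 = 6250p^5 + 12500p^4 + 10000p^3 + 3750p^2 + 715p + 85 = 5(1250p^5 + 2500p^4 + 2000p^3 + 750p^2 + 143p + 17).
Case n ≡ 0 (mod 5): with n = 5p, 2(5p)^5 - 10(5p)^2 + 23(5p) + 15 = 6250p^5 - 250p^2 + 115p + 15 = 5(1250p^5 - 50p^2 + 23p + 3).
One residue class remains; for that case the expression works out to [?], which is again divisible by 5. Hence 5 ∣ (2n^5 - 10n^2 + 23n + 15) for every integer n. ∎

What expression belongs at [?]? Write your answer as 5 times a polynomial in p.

5(1250p^5 + 3750p^4 + 4500p^3 + 2650p^2 + 773p + 96)

Only n ≡ 3 (mod 5) is unaccounted for. Put n = 5p+3:
2(5p+3)^5 - 10(5p+3)^2 + 23(5p+3) + 15 expands to 6250p^5 + 18750p^4 + 22500p^3 + 13250p^2 + 3865p + 480,
and factoring out 5 leaves 5(1250p^5 + 3750p^4 + 4500p^3 + 2650p^2 + 773p + 96).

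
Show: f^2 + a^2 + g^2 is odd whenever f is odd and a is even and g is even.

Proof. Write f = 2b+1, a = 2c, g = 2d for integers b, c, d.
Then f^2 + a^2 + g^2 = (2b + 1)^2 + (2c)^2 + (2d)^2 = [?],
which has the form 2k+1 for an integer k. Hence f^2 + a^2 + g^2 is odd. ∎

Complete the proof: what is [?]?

2(2b^2 + 2b + 2c^2 + 2d^2) + 1

Expanding: (2b + 1)^2 + (2c)^2 + (2d)^2 = 4b^2 + 4b + 4c^2 + 4d^2 + 1.
Every term except the constant is even, so this is 2(2b^2 + 2b + 2c^2 + 2d^2) + 1,
and 2b^2 + 2b + 2c^2 + 2d^2 ∈ ℤ gives the required form.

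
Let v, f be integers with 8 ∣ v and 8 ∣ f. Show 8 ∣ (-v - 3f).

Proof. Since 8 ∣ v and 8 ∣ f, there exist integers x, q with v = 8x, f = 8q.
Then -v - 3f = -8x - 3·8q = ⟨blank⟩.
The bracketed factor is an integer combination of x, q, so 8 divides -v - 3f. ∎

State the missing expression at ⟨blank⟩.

Pull the common 8 out of every term: -8x - 3·8q = 8(-3q - x).
-3q - x is an integer, which exhibits the divisibility.

8(-3q - x)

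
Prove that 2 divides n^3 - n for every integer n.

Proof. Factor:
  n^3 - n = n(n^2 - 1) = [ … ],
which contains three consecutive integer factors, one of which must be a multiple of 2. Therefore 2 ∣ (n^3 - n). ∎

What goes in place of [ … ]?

n(n^2 - 1) = n(n - 1)(n + 1) = (n - 1)n(n + 1).
These three factors are consecutive integers, so their product is divisible by 2.

(n - 1)n(n + 1)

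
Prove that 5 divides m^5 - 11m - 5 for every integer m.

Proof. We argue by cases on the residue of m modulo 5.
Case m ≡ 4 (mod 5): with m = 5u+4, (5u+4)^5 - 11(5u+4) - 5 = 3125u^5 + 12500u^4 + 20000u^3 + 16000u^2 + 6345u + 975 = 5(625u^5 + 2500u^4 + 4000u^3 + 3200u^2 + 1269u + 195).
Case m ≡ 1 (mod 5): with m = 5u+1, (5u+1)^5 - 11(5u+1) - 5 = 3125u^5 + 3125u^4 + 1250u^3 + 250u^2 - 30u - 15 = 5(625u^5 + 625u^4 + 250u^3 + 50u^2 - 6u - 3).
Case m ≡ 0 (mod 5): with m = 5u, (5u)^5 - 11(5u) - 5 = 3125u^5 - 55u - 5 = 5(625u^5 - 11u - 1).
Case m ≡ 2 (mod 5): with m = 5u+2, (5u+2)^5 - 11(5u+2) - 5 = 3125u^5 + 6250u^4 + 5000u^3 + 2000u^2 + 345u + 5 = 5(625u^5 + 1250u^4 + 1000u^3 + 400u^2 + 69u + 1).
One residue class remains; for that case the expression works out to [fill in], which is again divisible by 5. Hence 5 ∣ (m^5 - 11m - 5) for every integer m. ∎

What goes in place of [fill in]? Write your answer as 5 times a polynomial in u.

Only m ≡ 3 (mod 5) is unaccounted for. Put m = 5u+3:
(5u+3)^5 - 11(5u+3) - 5 expands to 3125u^5 + 9375u^4 + 11250u^3 + 6750u^2 + 1970u + 205,
and factoring out 5 leaves 5(625u^5 + 1875u^4 + 2250u^3 + 1350u^2 + 394u + 41).

5(625u^5 + 1875u^4 + 2250u^3 + 1350u^2 + 394u + 41)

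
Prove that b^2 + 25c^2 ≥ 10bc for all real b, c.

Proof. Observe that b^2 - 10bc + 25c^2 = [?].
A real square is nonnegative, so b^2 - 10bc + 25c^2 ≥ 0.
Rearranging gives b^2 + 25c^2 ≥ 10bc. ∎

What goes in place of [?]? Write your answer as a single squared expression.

The leading and trailing coefficients are 1^2 and 5^2, and 10 = 2·1·5, so the trinomial is (b - 5c)^2.
Hence b^2 - 10bc + 25c^2 ≥ 0.

(b - 5c)^2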